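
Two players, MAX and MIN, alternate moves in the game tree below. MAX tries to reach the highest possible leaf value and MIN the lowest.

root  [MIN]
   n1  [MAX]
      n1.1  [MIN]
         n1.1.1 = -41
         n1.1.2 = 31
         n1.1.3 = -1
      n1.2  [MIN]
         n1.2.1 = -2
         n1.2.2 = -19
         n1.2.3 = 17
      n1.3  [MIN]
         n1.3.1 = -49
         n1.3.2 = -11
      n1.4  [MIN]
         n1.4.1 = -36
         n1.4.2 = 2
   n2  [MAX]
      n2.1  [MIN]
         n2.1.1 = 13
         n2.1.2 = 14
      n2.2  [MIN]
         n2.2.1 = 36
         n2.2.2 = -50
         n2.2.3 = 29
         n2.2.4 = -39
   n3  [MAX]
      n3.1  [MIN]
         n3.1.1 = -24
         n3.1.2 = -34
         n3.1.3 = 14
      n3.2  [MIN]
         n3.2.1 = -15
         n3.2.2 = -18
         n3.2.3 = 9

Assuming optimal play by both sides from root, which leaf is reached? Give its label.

n1.2.2

n1.1 (MIN): min(-41, 31, -1) = -41
n1.2 (MIN): min(-2, -19, 17) = -19
n1.3 (MIN): min(-49, -11) = -49
n1.4 (MIN): min(-36, 2) = -36
n1 (MAX): max(-41, -19, -49, -36) = -19
n2.1 (MIN): min(13, 14) = 13
n2.2 (MIN): min(36, -50, 29, -39) = -50
n2 (MAX): max(13, -50) = 13
n3.1 (MIN): min(-24, -34, 14) = -34
n3.2 (MIN): min(-15, -18, 9) = -18
n3 (MAX): max(-34, -18) = -18
root (MIN): min(-19, 13, -18) = -19
At root, MIN picks n1 (lowest: -19).
At n1, MAX picks n1.2 (highest: -19).
At n1.2, MIN picks n1.2.2 (lowest: -19).
Terminal value -19.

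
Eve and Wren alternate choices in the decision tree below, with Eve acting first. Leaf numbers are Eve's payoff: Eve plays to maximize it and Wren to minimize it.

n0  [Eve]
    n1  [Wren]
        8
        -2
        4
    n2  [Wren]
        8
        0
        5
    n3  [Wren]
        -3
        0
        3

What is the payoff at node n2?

0

n2 (Wren): min(8, 0, 5) = 0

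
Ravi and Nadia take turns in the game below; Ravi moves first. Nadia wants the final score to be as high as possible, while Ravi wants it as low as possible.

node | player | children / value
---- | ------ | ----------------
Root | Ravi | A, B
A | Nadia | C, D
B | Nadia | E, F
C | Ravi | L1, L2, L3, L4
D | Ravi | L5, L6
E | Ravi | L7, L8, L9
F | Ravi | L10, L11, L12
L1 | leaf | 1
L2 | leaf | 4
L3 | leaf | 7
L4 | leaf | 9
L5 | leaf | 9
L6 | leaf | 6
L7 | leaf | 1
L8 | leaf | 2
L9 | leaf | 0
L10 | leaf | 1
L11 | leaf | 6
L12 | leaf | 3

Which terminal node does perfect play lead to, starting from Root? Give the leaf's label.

L10

C (Ravi): min(1, 4, 7, 9) = 1
D (Ravi): min(9, 6) = 6
A (Nadia): max(1, 6) = 6
E (Ravi): min(1, 2, 0) = 0
F (Ravi): min(1, 6, 3) = 1
B (Nadia): max(0, 1) = 1
Root (Ravi): min(6, 1) = 1
At Root, Ravi picks B (lowest: 1).
At B, Nadia picks F (highest: 1).
At F, Ravi picks L10 (lowest: 1).
Terminal value 1.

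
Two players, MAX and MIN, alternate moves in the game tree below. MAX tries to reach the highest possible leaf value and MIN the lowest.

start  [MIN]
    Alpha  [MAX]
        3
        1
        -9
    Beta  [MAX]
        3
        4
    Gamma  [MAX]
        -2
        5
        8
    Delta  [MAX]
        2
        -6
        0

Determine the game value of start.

2

Alpha (MAX): max(3, 1, -9) = 3
Beta (MAX): max(3, 4) = 4
Gamma (MAX): max(-2, 5, 8) = 8
Delta (MAX): max(2, -6, 0) = 2
start (MIN): min(3, 4, 8, 2) = 2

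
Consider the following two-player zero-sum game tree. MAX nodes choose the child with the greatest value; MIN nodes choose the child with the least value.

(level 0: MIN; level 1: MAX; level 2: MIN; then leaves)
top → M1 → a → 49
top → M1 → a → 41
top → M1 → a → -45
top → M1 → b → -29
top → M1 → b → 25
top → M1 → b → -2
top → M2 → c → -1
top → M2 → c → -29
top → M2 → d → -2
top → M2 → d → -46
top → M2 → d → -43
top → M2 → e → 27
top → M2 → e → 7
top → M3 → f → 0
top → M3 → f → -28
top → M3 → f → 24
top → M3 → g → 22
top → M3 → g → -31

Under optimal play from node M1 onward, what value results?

a (MIN): min(49, 41, -45) = -45
b (MIN): min(-29, 25, -2) = -29
M1 (MAX): max(-45, -29) = -29

-29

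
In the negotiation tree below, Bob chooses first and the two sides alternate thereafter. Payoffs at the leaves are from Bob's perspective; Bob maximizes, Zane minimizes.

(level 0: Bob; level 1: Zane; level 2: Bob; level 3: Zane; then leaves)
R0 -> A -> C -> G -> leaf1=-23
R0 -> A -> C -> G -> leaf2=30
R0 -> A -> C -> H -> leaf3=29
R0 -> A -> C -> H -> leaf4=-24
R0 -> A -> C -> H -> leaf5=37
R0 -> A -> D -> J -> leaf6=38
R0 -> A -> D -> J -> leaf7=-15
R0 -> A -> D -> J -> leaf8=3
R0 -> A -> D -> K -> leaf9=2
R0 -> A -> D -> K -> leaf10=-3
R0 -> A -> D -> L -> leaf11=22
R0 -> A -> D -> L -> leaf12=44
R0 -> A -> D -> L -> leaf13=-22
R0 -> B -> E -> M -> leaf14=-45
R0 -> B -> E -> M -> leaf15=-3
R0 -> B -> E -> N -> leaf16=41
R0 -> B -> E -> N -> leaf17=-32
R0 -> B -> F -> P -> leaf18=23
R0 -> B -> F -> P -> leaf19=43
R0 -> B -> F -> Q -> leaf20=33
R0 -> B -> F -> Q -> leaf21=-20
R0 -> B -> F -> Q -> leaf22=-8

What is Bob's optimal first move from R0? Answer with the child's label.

G (Zane): min(-23, 30) = -23
H (Zane): min(29, -24, 37) = -24
C (Bob): max(-23, -24) = -23
J (Zane): min(38, -15, 3) = -15
K (Zane): min(2, -3) = -3
L (Zane): min(22, 44, -22) = -22
D (Bob): max(-15, -3, -22) = -3
A (Zane): min(-23, -3) = -23
M (Zane): min(-45, -3) = -45
N (Zane): min(41, -32) = -32
E (Bob): max(-45, -32) = -32
P (Zane): min(23, 43) = 23
Q (Zane): min(33, -20, -8) = -20
F (Bob): max(23, -20) = 23
B (Zane): min(-32, 23) = -32
R0 (Bob): max(-23, -32) = -23
Bob at R0 wants the highest of {A=-23, B=-32}, so chooses A.

A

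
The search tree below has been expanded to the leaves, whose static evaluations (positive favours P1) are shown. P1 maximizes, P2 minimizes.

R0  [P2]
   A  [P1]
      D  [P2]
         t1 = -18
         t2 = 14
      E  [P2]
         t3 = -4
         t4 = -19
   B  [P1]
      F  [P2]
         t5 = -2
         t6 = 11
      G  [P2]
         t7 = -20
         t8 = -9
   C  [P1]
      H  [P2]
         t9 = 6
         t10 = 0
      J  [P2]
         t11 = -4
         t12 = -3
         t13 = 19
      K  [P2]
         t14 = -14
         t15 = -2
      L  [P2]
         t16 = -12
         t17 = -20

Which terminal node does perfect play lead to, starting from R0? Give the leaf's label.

t1

D (P2): min(-18, 14) = -18
E (P2): min(-4, -19) = -19
A (P1): max(-18, -19) = -18
F (P2): min(-2, 11) = -2
G (P2): min(-20, -9) = -20
B (P1): max(-2, -20) = -2
H (P2): min(6, 0) = 0
J (P2): min(-4, -3, 19) = -4
K (P2): min(-14, -2) = -14
L (P2): min(-12, -20) = -20
C (P1): max(0, -4, -14, -20) = 0
R0 (P2): min(-18, -2, 0) = -18
At R0, P2 picks A (lowest: -18).
At A, P1 picks D (highest: -18).
At D, P2 picks t1 (lowest: -18).
Terminal value -18.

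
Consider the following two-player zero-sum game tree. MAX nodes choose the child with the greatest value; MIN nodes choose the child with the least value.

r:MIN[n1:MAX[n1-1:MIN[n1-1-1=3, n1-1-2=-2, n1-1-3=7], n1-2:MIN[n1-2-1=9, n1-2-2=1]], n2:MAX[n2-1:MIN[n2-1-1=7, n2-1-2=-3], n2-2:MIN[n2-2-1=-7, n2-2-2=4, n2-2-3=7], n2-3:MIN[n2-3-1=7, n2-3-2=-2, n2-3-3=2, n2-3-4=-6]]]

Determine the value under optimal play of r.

n1-1 (MIN): min(3, -2, 7) = -2
n1-2 (MIN): min(9, 1) = 1
n1 (MAX): max(-2, 1) = 1
n2-1 (MIN): min(7, -3) = -3
n2-2 (MIN): min(-7, 4, 7) = -7
n2-3 (MIN): min(7, -2, 2, -6) = -6
n2 (MAX): max(-3, -7, -6) = -3
r (MIN): min(1, -3) = -3

-3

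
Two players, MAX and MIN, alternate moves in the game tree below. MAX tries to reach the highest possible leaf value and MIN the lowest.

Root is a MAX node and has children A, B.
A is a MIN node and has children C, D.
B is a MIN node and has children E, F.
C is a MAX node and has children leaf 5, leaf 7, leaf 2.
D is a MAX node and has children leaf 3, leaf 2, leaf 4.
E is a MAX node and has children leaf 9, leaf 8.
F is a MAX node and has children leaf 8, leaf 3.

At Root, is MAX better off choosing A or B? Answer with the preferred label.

B

C (MAX): max(5, 7, 2) = 7
D (MAX): max(3, 2, 4) = 4
A (MIN): min(7, 4) = 4
E (MAX): max(9, 8) = 9
F (MAX): max(8, 3) = 8
B (MIN): min(9, 8) = 8
MAX prefers the higher value; A=4, B=8. B is better since 8 > 4.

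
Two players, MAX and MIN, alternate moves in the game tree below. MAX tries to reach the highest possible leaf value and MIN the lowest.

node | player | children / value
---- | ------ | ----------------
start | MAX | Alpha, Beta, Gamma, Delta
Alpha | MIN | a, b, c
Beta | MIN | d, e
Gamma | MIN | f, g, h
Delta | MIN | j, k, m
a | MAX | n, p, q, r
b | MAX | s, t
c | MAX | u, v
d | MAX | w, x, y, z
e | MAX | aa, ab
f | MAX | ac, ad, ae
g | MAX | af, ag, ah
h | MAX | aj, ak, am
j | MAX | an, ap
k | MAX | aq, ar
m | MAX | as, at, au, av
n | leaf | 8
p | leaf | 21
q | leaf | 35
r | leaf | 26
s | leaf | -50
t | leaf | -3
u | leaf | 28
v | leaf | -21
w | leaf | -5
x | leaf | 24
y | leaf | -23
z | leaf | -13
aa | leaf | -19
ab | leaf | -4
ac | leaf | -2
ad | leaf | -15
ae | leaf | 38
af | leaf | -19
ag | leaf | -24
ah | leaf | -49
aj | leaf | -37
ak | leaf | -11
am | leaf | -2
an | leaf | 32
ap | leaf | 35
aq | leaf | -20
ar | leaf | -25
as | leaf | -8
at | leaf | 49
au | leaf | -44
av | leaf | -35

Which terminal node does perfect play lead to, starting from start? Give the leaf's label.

t

a (MAX): max(8, 21, 35, 26) = 35
b (MAX): max(-50, -3) = -3
c (MAX): max(28, -21) = 28
Alpha (MIN): min(35, -3, 28) = -3
d (MAX): max(-5, 24, -23, -13) = 24
e (MAX): max(-19, -4) = -4
Beta (MIN): min(24, -4) = -4
f (MAX): max(-2, -15, 38) = 38
g (MAX): max(-19, -24, -49) = -19
h (MAX): max(-37, -11, -2) = -2
Gamma (MIN): min(38, -19, -2) = -19
j (MAX): max(32, 35) = 35
k (MAX): max(-20, -25) = -20
m (MAX): max(-8, 49, -44, -35) = 49
Delta (MIN): min(35, -20, 49) = -20
start (MAX): max(-3, -4, -19, -20) = -3
At start, MAX picks Alpha (highest: -3).
At Alpha, MIN picks b (lowest: -3).
At b, MAX picks t (highest: -3).
Terminal value -3.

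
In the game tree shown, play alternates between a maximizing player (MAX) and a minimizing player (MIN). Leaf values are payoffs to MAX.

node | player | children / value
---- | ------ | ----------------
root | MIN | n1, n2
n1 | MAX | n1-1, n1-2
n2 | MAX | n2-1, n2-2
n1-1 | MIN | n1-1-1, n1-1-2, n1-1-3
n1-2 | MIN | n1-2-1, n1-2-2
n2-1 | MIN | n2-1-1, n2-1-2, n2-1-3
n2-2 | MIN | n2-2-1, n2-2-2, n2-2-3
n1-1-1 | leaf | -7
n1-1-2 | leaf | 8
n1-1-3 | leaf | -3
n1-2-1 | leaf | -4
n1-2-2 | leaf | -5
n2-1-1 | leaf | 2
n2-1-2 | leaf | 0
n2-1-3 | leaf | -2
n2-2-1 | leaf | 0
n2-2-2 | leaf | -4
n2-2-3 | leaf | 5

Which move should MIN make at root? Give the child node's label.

n1-1 (MIN): min(-7, 8, -3) = -7
n1-2 (MIN): min(-4, -5) = -5
n1 (MAX): max(-7, -5) = -5
n2-1 (MIN): min(2, 0, -2) = -2
n2-2 (MIN): min(0, -4, 5) = -4
n2 (MAX): max(-2, -4) = -2
root (MIN): min(-5, -2) = -5
MIN at root wants the lowest of {n1=-5, n2=-2}, so chooses n1.

n1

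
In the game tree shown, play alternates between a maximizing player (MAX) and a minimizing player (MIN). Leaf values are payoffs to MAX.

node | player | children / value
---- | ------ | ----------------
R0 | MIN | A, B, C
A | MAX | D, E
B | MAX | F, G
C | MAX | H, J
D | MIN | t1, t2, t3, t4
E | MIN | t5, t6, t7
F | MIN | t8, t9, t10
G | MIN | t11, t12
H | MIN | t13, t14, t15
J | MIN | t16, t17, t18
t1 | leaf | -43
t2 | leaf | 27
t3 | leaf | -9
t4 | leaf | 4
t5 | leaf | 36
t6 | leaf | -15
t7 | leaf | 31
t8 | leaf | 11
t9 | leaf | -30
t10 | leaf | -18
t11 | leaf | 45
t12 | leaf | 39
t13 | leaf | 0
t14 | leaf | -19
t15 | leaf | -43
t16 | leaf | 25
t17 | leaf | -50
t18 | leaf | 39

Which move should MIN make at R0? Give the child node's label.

C

D (MIN): min(-43, 27, -9, 4) = -43
E (MIN): min(36, -15, 31) = -15
A (MAX): max(-43, -15) = -15
F (MIN): min(11, -30, -18) = -30
G (MIN): min(45, 39) = 39
B (MAX): max(-30, 39) = 39
H (MIN): min(0, -19, -43) = -43
J (MIN): min(25, -50, 39) = -50
C (MAX): max(-43, -50) = -43
R0 (MIN): min(-15, 39, -43) = -43
MIN at R0 wants the lowest of {A=-15, B=39, C=-43}, so chooses C.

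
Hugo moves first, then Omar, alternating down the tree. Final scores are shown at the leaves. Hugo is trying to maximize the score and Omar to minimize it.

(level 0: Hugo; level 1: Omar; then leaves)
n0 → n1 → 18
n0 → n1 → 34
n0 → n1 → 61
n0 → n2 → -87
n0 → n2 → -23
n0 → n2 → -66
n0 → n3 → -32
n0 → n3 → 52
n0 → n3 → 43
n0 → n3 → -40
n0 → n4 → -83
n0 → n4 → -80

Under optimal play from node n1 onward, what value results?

n1 (Omar): min(18, 34, 61) = 18

18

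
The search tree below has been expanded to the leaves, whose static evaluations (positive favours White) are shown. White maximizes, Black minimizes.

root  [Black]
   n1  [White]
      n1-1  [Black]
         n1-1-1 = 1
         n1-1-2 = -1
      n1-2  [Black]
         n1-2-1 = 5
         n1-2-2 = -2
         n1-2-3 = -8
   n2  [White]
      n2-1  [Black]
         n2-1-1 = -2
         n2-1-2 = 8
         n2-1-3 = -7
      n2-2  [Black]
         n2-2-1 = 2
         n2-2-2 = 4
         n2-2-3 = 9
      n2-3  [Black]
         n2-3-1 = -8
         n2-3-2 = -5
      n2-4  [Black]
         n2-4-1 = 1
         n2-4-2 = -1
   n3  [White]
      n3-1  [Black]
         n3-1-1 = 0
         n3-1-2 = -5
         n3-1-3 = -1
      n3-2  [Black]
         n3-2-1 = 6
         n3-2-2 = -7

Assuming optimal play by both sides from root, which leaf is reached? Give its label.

n3-1-2

n1-1 (Black): min(1, -1) = -1
n1-2 (Black): min(5, -2, -8) = -8
n1 (White): max(-1, -8) = -1
n2-1 (Black): min(-2, 8, -7) = -7
n2-2 (Black): min(2, 4, 9) = 2
n2-3 (Black): min(-8, -5) = -8
n2-4 (Black): min(1, -1) = -1
n2 (White): max(-7, 2, -8, -1) = 2
n3-1 (Black): min(0, -5, -1) = -5
n3-2 (Black): min(6, -7) = -7
n3 (White): max(-5, -7) = -5
root (Black): min(-1, 2, -5) = -5
At root, Black picks n3 (lowest: -5).
At n3, White picks n3-1 (highest: -5).
At n3-1, Black picks n3-1-2 (lowest: -5).
Terminal value -5.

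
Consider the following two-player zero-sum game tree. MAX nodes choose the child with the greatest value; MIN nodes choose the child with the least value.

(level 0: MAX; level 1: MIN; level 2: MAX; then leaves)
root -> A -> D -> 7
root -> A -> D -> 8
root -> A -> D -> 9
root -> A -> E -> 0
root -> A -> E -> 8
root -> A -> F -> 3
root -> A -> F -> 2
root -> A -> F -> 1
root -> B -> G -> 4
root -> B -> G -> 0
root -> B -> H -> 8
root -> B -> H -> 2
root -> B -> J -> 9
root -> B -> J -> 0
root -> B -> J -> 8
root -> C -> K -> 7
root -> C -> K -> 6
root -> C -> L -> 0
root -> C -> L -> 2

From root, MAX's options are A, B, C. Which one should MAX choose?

B

D (MAX): max(7, 8, 9) = 9
E (MAX): max(0, 8) = 8
F (MAX): max(3, 2, 1) = 3
A (MIN): min(9, 8, 3) = 3
G (MAX): max(4, 0) = 4
H (MAX): max(8, 2) = 8
J (MAX): max(9, 0, 8) = 9
B (MIN): min(4, 8, 9) = 4
K (MAX): max(7, 6) = 7
L (MAX): max(0, 2) = 2
C (MIN): min(7, 2) = 2
root (MAX): max(3, 4, 2) = 4
MAX at root wants the highest of {A=3, B=4, C=2}, so chooses B.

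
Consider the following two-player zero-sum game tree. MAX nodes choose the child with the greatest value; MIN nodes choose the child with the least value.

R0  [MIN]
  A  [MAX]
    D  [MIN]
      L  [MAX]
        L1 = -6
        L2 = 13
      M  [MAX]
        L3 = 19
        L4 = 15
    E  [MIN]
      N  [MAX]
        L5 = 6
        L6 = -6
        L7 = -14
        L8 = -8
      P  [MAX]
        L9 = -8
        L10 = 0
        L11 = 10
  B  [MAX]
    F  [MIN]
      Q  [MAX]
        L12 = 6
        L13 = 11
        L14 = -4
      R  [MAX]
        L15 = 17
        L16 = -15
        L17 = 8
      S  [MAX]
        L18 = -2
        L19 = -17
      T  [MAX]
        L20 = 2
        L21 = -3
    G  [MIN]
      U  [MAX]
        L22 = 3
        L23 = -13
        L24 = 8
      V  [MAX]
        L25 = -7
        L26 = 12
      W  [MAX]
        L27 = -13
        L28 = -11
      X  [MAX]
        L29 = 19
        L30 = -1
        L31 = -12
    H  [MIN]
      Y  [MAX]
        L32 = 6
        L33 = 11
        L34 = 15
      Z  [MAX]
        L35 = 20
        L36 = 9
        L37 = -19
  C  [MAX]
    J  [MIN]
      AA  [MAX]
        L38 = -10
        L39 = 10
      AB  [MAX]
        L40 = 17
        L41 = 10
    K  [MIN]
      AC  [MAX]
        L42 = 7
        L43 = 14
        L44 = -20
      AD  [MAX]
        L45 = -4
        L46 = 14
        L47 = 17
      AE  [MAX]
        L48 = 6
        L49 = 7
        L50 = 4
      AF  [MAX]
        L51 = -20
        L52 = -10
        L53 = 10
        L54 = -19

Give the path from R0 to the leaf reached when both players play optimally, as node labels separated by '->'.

R0 -> C -> J -> AA -> L39

L (MAX): max(-6, 13) = 13
M (MAX): max(19, 15) = 19
D (MIN): min(13, 19) = 13
N (MAX): max(6, -6, -14, -8) = 6
P (MAX): max(-8, 0, 10) = 10
E (MIN): min(6, 10) = 6
A (MAX): max(13, 6) = 13
Q (MAX): max(6, 11, -4) = 11
R (MAX): max(17, -15, 8) = 17
S (MAX): max(-2, -17) = -2
T (MAX): max(2, -3) = 2
F (MIN): min(11, 17, -2, 2) = -2
U (MAX): max(3, -13, 8) = 8
V (MAX): max(-7, 12) = 12
W (MAX): max(-13, -11) = -11
X (MAX): max(19, -1, -12) = 19
G (MIN): min(8, 12, -11, 19) = -11
Y (MAX): max(6, 11, 15) = 15
Z (MAX): max(20, 9, -19) = 20
H (MIN): min(15, 20) = 15
B (MAX): max(-2, -11, 15) = 15
AA (MAX): max(-10, 10) = 10
AB (MAX): max(17, 10) = 17
J (MIN): min(10, 17) = 10
AC (MAX): max(7, 14, -20) = 14
AD (MAX): max(-4, 14, 17) = 17
AE (MAX): max(6, 7, 4) = 7
AF (MAX): max(-20, -10, 10, -19) = 10
K (MIN): min(14, 17, 7, 10) = 7
C (MAX): max(10, 7) = 10
R0 (MIN): min(13, 15, 10) = 10
At R0, MIN picks C (lowest: 10).
At C, MAX picks J (highest: 10).
At J, MIN picks AA (lowest: 10).
At AA, MAX picks L39 (highest: 10).
Terminal value 10.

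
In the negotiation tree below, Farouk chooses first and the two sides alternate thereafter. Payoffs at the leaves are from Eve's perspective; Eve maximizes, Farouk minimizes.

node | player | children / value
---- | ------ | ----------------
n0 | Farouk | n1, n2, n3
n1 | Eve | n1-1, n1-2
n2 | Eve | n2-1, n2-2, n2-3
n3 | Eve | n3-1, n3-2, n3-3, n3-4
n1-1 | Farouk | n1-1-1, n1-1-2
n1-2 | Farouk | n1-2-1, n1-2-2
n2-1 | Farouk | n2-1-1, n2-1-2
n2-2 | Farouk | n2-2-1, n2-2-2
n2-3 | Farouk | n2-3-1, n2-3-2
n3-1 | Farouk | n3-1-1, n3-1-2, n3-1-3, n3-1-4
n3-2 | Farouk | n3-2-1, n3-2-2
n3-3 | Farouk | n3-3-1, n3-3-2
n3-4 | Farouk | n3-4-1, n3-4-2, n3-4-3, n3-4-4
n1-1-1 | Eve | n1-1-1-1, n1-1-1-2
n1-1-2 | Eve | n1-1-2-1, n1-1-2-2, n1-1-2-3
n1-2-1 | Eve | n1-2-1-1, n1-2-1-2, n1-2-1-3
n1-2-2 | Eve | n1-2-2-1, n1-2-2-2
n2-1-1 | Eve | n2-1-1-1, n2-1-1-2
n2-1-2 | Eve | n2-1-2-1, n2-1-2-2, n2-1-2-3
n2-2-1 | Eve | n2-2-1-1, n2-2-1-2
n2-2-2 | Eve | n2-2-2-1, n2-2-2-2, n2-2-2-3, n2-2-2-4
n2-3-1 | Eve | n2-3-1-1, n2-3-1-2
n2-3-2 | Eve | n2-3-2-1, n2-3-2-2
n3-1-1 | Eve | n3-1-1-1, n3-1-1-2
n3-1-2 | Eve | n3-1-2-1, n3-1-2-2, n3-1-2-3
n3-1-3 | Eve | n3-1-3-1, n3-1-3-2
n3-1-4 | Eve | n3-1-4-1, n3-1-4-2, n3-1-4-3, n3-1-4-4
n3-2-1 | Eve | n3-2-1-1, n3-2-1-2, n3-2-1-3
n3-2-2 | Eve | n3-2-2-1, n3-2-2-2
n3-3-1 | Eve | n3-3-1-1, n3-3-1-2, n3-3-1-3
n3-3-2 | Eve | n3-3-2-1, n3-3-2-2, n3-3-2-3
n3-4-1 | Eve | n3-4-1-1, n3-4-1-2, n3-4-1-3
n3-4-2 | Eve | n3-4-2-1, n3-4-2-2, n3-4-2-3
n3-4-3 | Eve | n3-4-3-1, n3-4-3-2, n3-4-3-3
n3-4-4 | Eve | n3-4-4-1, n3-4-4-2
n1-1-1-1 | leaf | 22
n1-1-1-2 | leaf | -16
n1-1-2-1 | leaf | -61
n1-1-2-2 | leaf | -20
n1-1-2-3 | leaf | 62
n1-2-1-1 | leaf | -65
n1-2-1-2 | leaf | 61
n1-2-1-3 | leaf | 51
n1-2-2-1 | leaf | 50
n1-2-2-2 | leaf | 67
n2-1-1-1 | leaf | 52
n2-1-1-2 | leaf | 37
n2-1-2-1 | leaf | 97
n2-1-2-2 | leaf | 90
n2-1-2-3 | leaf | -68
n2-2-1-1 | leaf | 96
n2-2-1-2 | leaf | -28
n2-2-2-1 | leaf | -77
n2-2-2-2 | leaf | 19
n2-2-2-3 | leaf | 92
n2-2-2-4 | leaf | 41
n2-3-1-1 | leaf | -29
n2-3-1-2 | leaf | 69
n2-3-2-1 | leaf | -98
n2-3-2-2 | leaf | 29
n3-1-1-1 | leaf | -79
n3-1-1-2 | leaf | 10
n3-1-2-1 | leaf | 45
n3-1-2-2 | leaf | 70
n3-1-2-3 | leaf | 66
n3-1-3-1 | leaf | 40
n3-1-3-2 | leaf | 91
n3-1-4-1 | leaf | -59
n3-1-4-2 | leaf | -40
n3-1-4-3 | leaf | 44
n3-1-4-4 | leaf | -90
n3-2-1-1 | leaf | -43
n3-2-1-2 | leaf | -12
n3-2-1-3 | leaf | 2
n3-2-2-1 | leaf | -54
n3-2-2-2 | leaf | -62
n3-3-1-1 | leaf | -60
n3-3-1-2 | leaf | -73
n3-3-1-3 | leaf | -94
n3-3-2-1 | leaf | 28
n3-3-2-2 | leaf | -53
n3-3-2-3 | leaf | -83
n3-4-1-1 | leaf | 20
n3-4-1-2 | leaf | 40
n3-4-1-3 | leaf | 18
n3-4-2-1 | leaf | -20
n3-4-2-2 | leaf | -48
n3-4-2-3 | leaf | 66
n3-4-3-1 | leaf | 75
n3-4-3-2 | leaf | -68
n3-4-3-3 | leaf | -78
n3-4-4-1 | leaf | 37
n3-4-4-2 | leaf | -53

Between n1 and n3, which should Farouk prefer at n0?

n3

n1-1-1 (Eve): max(22, -16) = 22
n1-1-2 (Eve): max(-61, -20, 62) = 62
n1-1 (Farouk): min(22, 62) = 22
n1-2-1 (Eve): max(-65, 61, 51) = 61
n1-2-2 (Eve): max(50, 67) = 67
n1-2 (Farouk): min(61, 67) = 61
n1 (Eve): max(22, 61) = 61
n3-1-1 (Eve): max(-79, 10) = 10
n3-1-2 (Eve): max(45, 70, 66) = 70
n3-1-3 (Eve): max(40, 91) = 91
n3-1-4 (Eve): max(-59, -40, 44, -90) = 44
n3-1 (Farouk): min(10, 70, 91, 44) = 10
n3-2-1 (Eve): max(-43, -12, 2) = 2
n3-2-2 (Eve): max(-54, -62) = -54
n3-2 (Farouk): min(2, -54) = -54
n3-3-1 (Eve): max(-60, -73, -94) = -60
n3-3-2 (Eve): max(28, -53, -83) = 28
n3-3 (Farouk): min(-60, 28) = -60
n3-4-1 (Eve): max(20, 40, 18) = 40
n3-4-2 (Eve): max(-20, -48, 66) = 66
n3-4-3 (Eve): max(75, -68, -78) = 75
n3-4-4 (Eve): max(37, -53) = 37
n3-4 (Farouk): min(40, 66, 75, 37) = 37
n3 (Eve): max(10, -54, -60, 37) = 37
Farouk prefers the lower value; n1=61, n3=37. n3 is better since 37 < 61.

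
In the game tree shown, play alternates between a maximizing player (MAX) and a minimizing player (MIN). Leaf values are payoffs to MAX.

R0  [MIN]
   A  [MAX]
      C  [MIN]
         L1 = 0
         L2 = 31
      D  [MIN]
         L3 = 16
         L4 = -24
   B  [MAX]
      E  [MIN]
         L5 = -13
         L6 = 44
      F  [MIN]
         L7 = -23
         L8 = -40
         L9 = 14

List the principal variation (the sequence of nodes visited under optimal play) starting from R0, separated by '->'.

R0 -> B -> E -> L5

C (MIN): min(0, 31) = 0
D (MIN): min(16, -24) = -24
A (MAX): max(0, -24) = 0
E (MIN): min(-13, 44) = -13
F (MIN): min(-23, -40, 14) = -40
B (MAX): max(-13, -40) = -13
R0 (MIN): min(0, -13) = -13
At R0, MIN picks B (lowest: -13).
At B, MAX picks E (highest: -13).
At E, MIN picks L5 (lowest: -13).
Terminal value -13.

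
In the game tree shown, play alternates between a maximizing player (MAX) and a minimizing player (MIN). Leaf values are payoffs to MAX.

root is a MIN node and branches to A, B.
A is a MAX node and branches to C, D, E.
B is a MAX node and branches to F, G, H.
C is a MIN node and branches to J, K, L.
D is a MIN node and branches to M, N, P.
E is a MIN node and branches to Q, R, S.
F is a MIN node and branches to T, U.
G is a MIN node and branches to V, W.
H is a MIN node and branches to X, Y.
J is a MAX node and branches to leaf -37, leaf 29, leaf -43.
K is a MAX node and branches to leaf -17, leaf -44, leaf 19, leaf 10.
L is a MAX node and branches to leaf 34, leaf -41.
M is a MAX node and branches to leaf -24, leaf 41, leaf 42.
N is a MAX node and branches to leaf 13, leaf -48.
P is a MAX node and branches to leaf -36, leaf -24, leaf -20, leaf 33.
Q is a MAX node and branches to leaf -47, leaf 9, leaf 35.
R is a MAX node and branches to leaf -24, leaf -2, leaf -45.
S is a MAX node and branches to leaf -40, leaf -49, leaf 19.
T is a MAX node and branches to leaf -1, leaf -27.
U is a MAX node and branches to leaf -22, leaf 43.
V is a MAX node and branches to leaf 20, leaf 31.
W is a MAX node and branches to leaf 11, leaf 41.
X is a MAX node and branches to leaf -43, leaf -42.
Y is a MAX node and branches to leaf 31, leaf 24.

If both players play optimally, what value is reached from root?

J (MAX): max(-37, 29, -43) = 29
K (MAX): max(-17, -44, 19, 10) = 19
L (MAX): max(34, -41) = 34
C (MIN): min(29, 19, 34) = 19
M (MAX): max(-24, 41, 42) = 42
N (MAX): max(13, -48) = 13
P (MAX): max(-36, -24, -20, 33) = 33
D (MIN): min(42, 13, 33) = 13
Q (MAX): max(-47, 9, 35) = 35
R (MAX): max(-24, -2, -45) = -2
S (MAX): max(-40, -49, 19) = 19
E (MIN): min(35, -2, 19) = -2
A (MAX): max(19, 13, -2) = 19
T (MAX): max(-1, -27) = -1
U (MAX): max(-22, 43) = 43
F (MIN): min(-1, 43) = -1
V (MAX): max(20, 31) = 31
W (MAX): max(11, 41) = 41
G (MIN): min(31, 41) = 31
X (MAX): max(-43, -42) = -42
Y (MAX): max(31, 24) = 31
H (MIN): min(-42, 31) = -42
B (MAX): max(-1, 31, -42) = 31
root (MIN): min(19, 31) = 19

19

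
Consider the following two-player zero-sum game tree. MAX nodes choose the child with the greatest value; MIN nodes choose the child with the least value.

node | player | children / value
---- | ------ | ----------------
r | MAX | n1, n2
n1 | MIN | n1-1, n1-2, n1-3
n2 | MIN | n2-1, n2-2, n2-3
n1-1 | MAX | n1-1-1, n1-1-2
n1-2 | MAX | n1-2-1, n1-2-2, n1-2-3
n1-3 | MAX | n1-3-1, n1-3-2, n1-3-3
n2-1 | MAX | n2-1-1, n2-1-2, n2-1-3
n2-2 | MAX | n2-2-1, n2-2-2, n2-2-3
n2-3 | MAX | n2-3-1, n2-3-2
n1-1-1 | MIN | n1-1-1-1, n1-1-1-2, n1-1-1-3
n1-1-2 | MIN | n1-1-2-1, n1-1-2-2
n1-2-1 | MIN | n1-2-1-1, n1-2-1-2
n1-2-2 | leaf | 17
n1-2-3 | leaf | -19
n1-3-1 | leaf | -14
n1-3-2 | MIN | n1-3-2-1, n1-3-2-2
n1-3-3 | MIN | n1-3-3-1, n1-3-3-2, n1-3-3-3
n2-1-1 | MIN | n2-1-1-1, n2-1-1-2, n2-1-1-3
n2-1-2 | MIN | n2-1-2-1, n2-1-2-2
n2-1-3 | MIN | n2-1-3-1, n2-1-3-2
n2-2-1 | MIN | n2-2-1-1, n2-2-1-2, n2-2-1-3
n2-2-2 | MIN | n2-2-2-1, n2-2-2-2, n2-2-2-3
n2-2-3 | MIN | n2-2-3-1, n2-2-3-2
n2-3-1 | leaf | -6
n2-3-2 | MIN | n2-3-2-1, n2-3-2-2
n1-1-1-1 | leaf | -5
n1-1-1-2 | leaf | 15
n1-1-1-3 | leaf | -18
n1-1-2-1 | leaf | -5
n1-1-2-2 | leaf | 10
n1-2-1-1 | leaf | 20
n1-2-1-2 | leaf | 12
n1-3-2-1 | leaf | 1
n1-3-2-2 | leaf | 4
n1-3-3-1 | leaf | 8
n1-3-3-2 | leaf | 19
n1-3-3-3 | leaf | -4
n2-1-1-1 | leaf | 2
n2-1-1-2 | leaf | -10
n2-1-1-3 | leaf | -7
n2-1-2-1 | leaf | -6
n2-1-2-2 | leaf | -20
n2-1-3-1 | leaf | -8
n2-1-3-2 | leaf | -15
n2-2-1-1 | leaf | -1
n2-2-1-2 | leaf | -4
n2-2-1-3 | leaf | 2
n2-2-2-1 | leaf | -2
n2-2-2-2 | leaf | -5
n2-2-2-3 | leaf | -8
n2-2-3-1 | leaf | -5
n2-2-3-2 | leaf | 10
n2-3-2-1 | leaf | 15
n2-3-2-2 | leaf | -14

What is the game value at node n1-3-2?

1

n1-3-2 (MIN): min(1, 4) = 1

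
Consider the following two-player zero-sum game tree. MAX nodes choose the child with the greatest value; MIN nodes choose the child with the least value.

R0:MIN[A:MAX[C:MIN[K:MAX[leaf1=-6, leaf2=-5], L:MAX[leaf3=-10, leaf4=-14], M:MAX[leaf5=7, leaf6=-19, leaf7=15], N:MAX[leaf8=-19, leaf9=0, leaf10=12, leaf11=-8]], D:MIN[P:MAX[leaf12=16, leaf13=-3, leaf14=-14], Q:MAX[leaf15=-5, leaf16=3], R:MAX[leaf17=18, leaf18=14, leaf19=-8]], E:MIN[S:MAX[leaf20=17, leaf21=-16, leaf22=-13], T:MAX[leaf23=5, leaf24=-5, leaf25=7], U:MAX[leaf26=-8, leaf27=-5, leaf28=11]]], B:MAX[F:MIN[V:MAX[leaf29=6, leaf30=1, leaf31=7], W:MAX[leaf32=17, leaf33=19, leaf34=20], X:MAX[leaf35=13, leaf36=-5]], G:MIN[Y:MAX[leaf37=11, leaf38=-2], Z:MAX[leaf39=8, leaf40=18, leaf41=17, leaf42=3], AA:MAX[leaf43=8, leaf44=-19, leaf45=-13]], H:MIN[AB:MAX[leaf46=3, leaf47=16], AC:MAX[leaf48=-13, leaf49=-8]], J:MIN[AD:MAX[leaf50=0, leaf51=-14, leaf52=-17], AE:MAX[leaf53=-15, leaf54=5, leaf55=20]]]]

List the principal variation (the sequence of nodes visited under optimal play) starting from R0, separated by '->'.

K (MAX): max(-6, -5) = -5
L (MAX): max(-10, -14) = -10
M (MAX): max(7, -19, 15) = 15
N (MAX): max(-19, 0, 12, -8) = 12
C (MIN): min(-5, -10, 15, 12) = -10
P (MAX): max(16, -3, -14) = 16
Q (MAX): max(-5, 3) = 3
R (MAX): max(18, 14, -8) = 18
D (MIN): min(16, 3, 18) = 3
S (MAX): max(17, -16, -13) = 17
T (MAX): max(5, -5, 7) = 7
U (MAX): max(-8, -5, 11) = 11
E (MIN): min(17, 7, 11) = 7
A (MAX): max(-10, 3, 7) = 7
V (MAX): max(6, 1, 7) = 7
W (MAX): max(17, 19, 20) = 20
X (MAX): max(13, -5) = 13
F (MIN): min(7, 20, 13) = 7
Y (MAX): max(11, -2) = 11
Z (MAX): max(8, 18, 17, 3) = 18
AA (MAX): max(8, -19, -13) = 8
G (MIN): min(11, 18, 8) = 8
AB (MAX): max(3, 16) = 16
AC (MAX): max(-13, -8) = -8
H (MIN): min(16, -8) = -8
AD (MAX): max(0, -14, -17) = 0
AE (MAX): max(-15, 5, 20) = 20
J (MIN): min(0, 20) = 0
B (MAX): max(7, 8, -8, 0) = 8
R0 (MIN): min(7, 8) = 7
At R0, MIN picks A (lowest: 7).
At A, MAX picks E (highest: 7).
At E, MIN picks T (lowest: 7).
At T, MAX picks leaf25 (highest: 7).
Terminal value 7.

R0 -> A -> E -> T -> leaf25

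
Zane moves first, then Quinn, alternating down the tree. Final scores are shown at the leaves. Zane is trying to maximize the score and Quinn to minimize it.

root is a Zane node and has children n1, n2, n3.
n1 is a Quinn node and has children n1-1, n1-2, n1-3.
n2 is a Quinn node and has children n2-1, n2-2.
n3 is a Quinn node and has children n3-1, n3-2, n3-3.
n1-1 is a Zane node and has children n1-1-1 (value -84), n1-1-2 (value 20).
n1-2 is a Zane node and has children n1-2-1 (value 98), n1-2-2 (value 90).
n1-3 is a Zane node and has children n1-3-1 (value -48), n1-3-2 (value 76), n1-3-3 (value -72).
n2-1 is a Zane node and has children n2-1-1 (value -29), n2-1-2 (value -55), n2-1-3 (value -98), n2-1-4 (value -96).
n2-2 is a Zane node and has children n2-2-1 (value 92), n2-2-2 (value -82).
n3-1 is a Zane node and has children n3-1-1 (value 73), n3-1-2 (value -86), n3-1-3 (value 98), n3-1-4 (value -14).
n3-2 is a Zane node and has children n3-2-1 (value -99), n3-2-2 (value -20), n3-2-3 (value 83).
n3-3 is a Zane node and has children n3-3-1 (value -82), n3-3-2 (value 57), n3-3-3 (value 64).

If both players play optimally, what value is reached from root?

n1-1 (Zane): max(-84, 20) = 20
n1-2 (Zane): max(98, 90) = 98
n1-3 (Zane): max(-48, 76, -72) = 76
n1 (Quinn): min(20, 98, 76) = 20
n2-1 (Zane): max(-29, -55, -98, -96) = -29
n2-2 (Zane): max(92, -82) = 92
n2 (Quinn): min(-29, 92) = -29
n3-1 (Zane): max(73, -86, 98, -14) = 98
n3-2 (Zane): max(-99, -20, 83) = 83
n3-3 (Zane): max(-82, 57, 64) = 64
n3 (Quinn): min(98, 83, 64) = 64
root (Zane): max(20, -29, 64) = 64

64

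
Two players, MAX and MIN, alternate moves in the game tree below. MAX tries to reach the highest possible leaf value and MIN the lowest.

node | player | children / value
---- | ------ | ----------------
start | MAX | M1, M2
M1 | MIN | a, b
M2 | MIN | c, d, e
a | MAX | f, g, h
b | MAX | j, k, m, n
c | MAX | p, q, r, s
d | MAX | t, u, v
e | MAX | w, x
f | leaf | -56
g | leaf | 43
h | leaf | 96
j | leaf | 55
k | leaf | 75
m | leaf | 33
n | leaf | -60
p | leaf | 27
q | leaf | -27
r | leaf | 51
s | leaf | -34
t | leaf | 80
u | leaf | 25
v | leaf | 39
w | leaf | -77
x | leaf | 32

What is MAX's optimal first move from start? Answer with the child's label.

a (MAX): max(-56, 43, 96) = 96
b (MAX): max(55, 75, 33, -60) = 75
M1 (MIN): min(96, 75) = 75
c (MAX): max(27, -27, 51, -34) = 51
d (MAX): max(80, 25, 39) = 80
e (MAX): max(-77, 32) = 32
M2 (MIN): min(51, 80, 32) = 32
start (MAX): max(75, 32) = 75
MAX at start wants the highest of {M1=75, M2=32}, so chooses M1.

M1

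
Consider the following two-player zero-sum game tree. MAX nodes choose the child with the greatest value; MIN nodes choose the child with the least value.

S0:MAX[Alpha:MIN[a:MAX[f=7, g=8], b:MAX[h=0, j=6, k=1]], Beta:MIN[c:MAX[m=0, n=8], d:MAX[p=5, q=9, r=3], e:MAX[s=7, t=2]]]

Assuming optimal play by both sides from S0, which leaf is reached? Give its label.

s

a (MAX): max(7, 8) = 8
b (MAX): max(0, 6, 1) = 6
Alpha (MIN): min(8, 6) = 6
c (MAX): max(0, 8) = 8
d (MAX): max(5, 9, 3) = 9
e (MAX): max(7, 2) = 7
Beta (MIN): min(8, 9, 7) = 7
S0 (MAX): max(6, 7) = 7
At S0, MAX picks Beta (highest: 7).
At Beta, MIN picks e (lowest: 7).
At e, MAX picks s (highest: 7).
Terminal value 7.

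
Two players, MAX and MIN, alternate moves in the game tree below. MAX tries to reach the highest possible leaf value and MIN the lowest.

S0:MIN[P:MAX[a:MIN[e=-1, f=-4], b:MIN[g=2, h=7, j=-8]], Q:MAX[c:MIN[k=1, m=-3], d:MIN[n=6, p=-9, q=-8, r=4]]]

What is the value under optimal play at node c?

c (MIN): min(1, -3) = -3

-3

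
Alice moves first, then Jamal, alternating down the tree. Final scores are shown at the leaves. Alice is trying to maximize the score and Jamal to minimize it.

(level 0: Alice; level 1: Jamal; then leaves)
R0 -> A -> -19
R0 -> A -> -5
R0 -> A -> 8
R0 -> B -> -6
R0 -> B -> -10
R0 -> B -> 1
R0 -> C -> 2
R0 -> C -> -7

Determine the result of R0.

-7

A (Jamal): min(-19, -5, 8) = -19
B (Jamal): min(-6, -10, 1) = -10
C (Jamal): min(2, -7) = -7
R0 (Alice): max(-19, -10, -7) = -7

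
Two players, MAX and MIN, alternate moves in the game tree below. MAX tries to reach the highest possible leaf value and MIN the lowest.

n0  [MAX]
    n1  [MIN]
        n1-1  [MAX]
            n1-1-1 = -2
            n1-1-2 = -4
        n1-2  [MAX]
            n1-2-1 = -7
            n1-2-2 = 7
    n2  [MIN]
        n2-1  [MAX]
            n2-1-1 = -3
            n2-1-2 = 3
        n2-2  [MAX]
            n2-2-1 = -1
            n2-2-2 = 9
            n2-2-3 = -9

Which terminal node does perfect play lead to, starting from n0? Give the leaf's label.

n2-1-2

n1-1 (MAX): max(-2, -4) = -2
n1-2 (MAX): max(-7, 7) = 7
n1 (MIN): min(-2, 7) = -2
n2-1 (MAX): max(-3, 3) = 3
n2-2 (MAX): max(-1, 9, -9) = 9
n2 (MIN): min(3, 9) = 3
n0 (MAX): max(-2, 3) = 3
At n0, MAX picks n2 (highest: 3).
At n2, MIN picks n2-1 (lowest: 3).
At n2-1, MAX picks n2-1-2 (highest: 3).
Terminal value 3.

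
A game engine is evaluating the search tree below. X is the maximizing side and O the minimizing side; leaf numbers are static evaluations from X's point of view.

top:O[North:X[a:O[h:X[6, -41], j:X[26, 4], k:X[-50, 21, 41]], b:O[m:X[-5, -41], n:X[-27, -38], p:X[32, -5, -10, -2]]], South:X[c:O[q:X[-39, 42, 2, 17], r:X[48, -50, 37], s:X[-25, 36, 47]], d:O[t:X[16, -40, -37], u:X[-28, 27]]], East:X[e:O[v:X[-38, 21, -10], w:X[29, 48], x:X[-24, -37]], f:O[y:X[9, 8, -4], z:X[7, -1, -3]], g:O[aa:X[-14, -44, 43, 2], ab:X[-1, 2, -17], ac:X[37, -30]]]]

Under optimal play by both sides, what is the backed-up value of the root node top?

h (X): max(6, -41) = 6
j (X): max(26, 4) = 26
k (X): max(-50, 21, 41) = 41
a (O): min(6, 26, 41) = 6
m (X): max(-5, -41) = -5
n (X): max(-27, -38) = -27
p (X): max(32, -5, -10, -2) = 32
b (O): min(-5, -27, 32) = -27
North (X): max(6, -27) = 6
q (X): max(-39, 42, 2, 17) = 42
r (X): max(48, -50, 37) = 48
s (X): max(-25, 36, 47) = 47
c (O): min(42, 48, 47) = 42
t (X): max(16, -40, -37) = 16
u (X): max(-28, 27) = 27
d (O): min(16, 27) = 16
South (X): max(42, 16) = 42
v (X): max(-38, 21, -10) = 21
w (X): max(29, 48) = 48
x (X): max(-24, -37) = -24
e (O): min(21, 48, -24) = -24
y (X): max(9, 8, -4) = 9
z (X): max(7, -1, -3) = 7
f (O): min(9, 7) = 7
aa (X): max(-14, -44, 43, 2) = 43
ab (X): max(-1, 2, -17) = 2
ac (X): max(37, -30) = 37
g (O): min(43, 2, 37) = 2
East (X): max(-24, 7, 2) = 7
top (O): min(6, 42, 7) = 6

6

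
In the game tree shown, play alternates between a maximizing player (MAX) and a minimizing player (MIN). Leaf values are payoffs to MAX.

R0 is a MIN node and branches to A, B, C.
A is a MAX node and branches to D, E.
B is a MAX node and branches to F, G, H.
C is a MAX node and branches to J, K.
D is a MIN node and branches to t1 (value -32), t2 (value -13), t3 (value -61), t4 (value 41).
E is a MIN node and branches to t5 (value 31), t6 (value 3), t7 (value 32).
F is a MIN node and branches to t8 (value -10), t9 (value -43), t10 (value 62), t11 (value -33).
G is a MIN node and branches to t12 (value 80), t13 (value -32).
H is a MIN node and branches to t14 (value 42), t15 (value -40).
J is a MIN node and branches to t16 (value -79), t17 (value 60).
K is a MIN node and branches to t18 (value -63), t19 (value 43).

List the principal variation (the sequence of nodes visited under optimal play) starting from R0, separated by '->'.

R0 -> C -> K -> t18

D (MIN): min(-32, -13, -61, 41) = -61
E (MIN): min(31, 3, 32) = 3
A (MAX): max(-61, 3) = 3
F (MIN): min(-10, -43, 62, -33) = -43
G (MIN): min(80, -32) = -32
H (MIN): min(42, -40) = -40
B (MAX): max(-43, -32, -40) = -32
J (MIN): min(-79, 60) = -79
K (MIN): min(-63, 43) = -63
C (MAX): max(-79, -63) = -63
R0 (MIN): min(3, -32, -63) = -63
At R0, MIN picks C (lowest: -63).
At C, MAX picks K (highest: -63).
At K, MIN picks t18 (lowest: -63).
Terminal value -63.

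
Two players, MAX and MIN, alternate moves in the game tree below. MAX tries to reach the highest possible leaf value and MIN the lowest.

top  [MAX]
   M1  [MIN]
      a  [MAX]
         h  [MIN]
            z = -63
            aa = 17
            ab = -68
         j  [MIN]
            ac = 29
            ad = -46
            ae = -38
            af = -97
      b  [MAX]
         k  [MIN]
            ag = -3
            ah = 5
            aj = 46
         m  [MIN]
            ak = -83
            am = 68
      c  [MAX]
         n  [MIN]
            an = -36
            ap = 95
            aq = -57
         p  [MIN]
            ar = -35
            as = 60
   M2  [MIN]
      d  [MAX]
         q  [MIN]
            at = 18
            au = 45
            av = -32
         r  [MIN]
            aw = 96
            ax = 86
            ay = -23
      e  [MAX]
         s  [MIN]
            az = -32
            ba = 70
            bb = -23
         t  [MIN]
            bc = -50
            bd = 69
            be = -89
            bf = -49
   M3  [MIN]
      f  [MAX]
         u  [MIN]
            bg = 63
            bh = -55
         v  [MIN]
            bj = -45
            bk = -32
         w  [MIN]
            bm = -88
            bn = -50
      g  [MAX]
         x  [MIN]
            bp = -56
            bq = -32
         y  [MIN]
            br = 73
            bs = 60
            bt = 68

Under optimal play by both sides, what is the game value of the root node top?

-32

h (MIN): min(-63, 17, -68) = -68
j (MIN): min(29, -46, -38, -97) = -97
a (MAX): max(-68, -97) = -68
k (MIN): min(-3, 5, 46) = -3
m (MIN): min(-83, 68) = -83
b (MAX): max(-3, -83) = -3
n (MIN): min(-36, 95, -57) = -57
p (MIN): min(-35, 60) = -35
c (MAX): max(-57, -35) = -35
M1 (MIN): min(-68, -3, -35) = -68
q (MIN): min(18, 45, -32) = -32
r (MIN): min(96, 86, -23) = -23
d (MAX): max(-32, -23) = -23
s (MIN): min(-32, 70, -23) = -32
t (MIN): min(-50, 69, -89, -49) = -89
e (MAX): max(-32, -89) = -32
M2 (MIN): min(-23, -32) = -32
u (MIN): min(63, -55) = -55
v (MIN): min(-45, -32) = -45
w (MIN): min(-88, -50) = -88
f (MAX): max(-55, -45, -88) = -45
x (MIN): min(-56, -32) = -56
y (MIN): min(73, 60, 68) = 60
g (MAX): max(-56, 60) = 60
M3 (MIN): min(-45, 60) = -45
top (MAX): max(-68, -32, -45) = -32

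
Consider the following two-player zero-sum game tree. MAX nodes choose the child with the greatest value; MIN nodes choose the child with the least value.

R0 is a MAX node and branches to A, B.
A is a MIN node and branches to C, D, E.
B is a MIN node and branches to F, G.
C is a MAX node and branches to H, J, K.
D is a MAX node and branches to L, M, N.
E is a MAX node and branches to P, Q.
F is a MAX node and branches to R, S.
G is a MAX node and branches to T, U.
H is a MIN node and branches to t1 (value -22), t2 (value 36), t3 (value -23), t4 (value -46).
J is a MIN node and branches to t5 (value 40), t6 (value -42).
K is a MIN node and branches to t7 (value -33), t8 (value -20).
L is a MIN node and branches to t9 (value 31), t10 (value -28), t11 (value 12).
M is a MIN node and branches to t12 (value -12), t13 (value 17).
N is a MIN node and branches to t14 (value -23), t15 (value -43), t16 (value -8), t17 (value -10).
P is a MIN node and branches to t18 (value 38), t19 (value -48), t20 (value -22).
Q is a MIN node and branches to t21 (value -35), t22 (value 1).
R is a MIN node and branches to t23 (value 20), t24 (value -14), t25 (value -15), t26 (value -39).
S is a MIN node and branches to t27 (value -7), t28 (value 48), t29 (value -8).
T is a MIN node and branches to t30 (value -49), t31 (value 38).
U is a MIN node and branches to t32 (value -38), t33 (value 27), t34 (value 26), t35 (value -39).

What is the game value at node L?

-28

L (MIN): min(31, -28, 12) = -28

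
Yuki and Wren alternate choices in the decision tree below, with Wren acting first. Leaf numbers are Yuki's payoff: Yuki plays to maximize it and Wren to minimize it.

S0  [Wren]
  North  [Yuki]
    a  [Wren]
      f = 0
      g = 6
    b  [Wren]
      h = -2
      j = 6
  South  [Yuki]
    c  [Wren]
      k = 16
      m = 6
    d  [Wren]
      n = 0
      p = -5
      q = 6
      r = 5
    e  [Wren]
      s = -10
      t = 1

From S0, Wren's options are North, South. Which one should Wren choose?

a (Wren): min(0, 6) = 0
b (Wren): min(-2, 6) = -2
North (Yuki): max(0, -2) = 0
c (Wren): min(16, 6) = 6
d (Wren): min(0, -5, 6, 5) = -5
e (Wren): min(-10, 1) = -10
South (Yuki): max(6, -5, -10) = 6
S0 (Wren): min(0, 6) = 0
Wren at S0 wants the lowest of {North=0, South=6}, so chooses North.

North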